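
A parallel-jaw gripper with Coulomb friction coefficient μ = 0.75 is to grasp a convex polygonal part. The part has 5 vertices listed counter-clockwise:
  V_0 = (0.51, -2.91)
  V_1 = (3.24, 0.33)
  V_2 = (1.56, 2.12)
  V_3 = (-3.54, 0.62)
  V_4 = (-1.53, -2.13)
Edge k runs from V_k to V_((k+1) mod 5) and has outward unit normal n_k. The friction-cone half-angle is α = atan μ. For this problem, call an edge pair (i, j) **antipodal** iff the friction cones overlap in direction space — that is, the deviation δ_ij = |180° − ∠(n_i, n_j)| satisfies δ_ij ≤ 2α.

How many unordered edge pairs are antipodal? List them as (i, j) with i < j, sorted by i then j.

count = 5; pairs: (0,2), (1,3), (1,4), (2,3), (2,4)

α = atan 0.75 = 36.87°;  2α = 73.74°
n_0 = (+0.7647, -0.6444)
n_1 = (+0.7292, +0.6843)
n_2 = (-0.2822, +0.9594)
n_3 = (-0.8073, -0.5901)
n_4 = (-0.3571, -0.9341)
  (0,1): δ = 96.70°  ·
  (0,2): δ = 33.49°  ✓
  (0,3): δ = 76.28°  ·
  (0,4): δ = 109.19°  ·
  (1,2): δ = 116.79°  ·
  (1,3): δ = 7.02°  ✓
  (1,4): δ = 25.89°  ✓
  (2,3): δ = 70.23°  ✓
  (2,4): δ = 37.31°  ✓
  (3,4): δ = 147.09°  ·
antipodal pairs: 5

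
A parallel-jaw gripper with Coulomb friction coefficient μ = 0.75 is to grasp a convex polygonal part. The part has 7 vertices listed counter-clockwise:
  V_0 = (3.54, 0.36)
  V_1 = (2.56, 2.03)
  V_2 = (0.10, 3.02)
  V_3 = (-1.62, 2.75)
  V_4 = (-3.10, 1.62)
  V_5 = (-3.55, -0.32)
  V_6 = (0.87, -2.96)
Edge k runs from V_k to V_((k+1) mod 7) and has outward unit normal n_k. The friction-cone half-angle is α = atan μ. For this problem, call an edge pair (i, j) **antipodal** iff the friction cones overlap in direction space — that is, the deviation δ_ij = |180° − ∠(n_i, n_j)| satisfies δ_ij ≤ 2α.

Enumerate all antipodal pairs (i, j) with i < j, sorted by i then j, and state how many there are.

α = atan 0.75 = 36.87°;  2α = 73.74°
n_0 = (+0.8625, +0.5061)
n_1 = (+0.3733, +0.9277)
n_2 = (-0.1551, +0.9879)
n_3 = (-0.6069, +0.7948)
n_4 = (-0.9741, +0.2260)
n_5 = (-0.5128, -0.8585)
n_6 = (+0.7793, -0.6267)
  (0,1): δ = 142.33°  ·
  (0,2): δ = 111.48°  ·
  (0,3): δ = 83.04°  ·
  (0,4): δ = 43.46°  ✓
  (0,5): δ = 28.75°  ✓
  (0,6): δ = 110.79°  ·
  (1,2): δ = 149.16°  ·
  (1,3): δ = 120.72°  ·
  (1,4): δ = 81.14°  ·
  (1,5): δ = 8.93°  ✓
  (1,6): δ = 73.11°  ✓
  (2,3): δ = 151.56°  ·
  (2,4): δ = 111.98°  ·
  (2,5): δ = 39.77°  ✓
  (2,6): δ = 42.27°  ✓
  (3,4): δ = 140.42°  ·
  (3,5): δ = 68.21°  ✓
  (3,6): δ = 13.83°  ✓
  (4,5): δ = 107.79°  ·
  (4,6): δ = 25.75°  ✓
  (5,6): δ = 97.96°  ·
antipodal pairs: 9

count = 9; pairs: (0,4), (0,5), (1,5), (1,6), (2,5), (2,6), (3,5), (3,6), (4,6)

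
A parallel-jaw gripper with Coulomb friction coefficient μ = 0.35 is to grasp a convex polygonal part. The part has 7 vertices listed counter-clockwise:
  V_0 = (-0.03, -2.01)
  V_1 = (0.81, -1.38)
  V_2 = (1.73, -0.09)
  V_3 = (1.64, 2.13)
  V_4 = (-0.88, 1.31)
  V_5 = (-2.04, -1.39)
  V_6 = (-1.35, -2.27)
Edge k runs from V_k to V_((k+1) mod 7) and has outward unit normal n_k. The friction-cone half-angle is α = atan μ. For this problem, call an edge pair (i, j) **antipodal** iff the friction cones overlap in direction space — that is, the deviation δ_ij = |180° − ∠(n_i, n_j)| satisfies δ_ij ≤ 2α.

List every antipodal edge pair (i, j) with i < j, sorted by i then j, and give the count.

count = 7; pairs: (0,3), (0,4), (1,3), (1,4), (2,4), (2,5), (3,6)

α = atan 0.35 = 19.29°;  2α = 38.58°
n_0 = (+0.6000, -0.8000)
n_1 = (+0.8142, -0.5806)
n_2 = (+0.9992, +0.0405)
n_3 = (-0.3094, +0.9509)
n_4 = (-0.9188, +0.3947)
n_5 = (-0.7869, -0.6170)
n_6 = (+0.1933, -0.9811)
  (0,1): δ = 162.37°  ·
  (0,2): δ = 124.55°  ·
  (0,3): δ = 18.85°  ✓
  (0,4): δ = 29.88°  ✓
  (0,5): δ = 91.23°  ·
  (0,6): δ = 154.27°  ·
  (1,2): δ = 142.18°  ·
  (1,3): δ = 36.48°  ✓
  (1,4): δ = 12.25°  ✓
  (1,5): δ = 73.60°  ·
  (1,6): δ = 136.64°  ·
  (2,3): δ = 74.30°  ·
  (2,4): δ = 25.57°  ✓
  (2,5): δ = 35.78°  ✓
  (2,6): δ = 98.82°  ·
  (3,4): δ = 131.27°  ·
  (3,5): δ = 69.93°  ·
  (3,6): δ = 6.88°  ✓
  (4,5): δ = 118.65°  ·
  (4,6): δ = 55.61°  ·
  (5,6): δ = 116.96°  ·
antipodal pairs: 7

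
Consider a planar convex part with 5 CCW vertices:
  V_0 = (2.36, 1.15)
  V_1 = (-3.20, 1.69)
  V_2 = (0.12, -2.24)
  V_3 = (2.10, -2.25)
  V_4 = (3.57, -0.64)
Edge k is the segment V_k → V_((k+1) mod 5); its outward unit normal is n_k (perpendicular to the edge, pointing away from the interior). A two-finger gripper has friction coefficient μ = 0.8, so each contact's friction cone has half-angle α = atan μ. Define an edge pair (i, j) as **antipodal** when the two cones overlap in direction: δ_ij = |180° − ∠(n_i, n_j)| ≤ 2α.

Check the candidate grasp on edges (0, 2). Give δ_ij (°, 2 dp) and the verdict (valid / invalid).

δ = 5.26°, valid

α = atan 0.8 = 38.66°;  2α = 77.32°
edge 0: e_0 = (-5.56, +0.54);  n_0 = (+0.0967, +0.9953)
edge 2: e_2 = (+1.98, -0.01);  n_2 = (-0.0051, -1.0000)
∠(n_0, n_2) = 174.74°
δ = |180° − 174.74°| = 5.26°
5.26° ≤ 2α = 77.32°  →  valid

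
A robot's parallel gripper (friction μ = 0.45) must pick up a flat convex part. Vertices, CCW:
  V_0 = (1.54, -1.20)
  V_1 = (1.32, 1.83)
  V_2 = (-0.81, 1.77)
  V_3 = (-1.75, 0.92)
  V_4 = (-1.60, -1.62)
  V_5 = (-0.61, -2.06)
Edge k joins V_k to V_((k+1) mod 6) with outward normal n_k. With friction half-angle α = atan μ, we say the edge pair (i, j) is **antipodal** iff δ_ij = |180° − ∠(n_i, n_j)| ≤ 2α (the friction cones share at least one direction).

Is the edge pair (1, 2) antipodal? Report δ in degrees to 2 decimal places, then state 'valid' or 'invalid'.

δ = 139.49°, invalid

α = atan 0.45 = 24.23°;  2α = 48.46°
edge 1: e_1 = (-2.13, -0.06);  n_1 = (-0.0282, +0.9996)
edge 2: e_2 = (-0.94, -0.85);  n_2 = (-0.6707, +0.7417)
∠(n_1, n_2) = 40.51°
δ = |180° − 40.51°| = 139.49°
139.49° > 2α = 48.46°  →  invalid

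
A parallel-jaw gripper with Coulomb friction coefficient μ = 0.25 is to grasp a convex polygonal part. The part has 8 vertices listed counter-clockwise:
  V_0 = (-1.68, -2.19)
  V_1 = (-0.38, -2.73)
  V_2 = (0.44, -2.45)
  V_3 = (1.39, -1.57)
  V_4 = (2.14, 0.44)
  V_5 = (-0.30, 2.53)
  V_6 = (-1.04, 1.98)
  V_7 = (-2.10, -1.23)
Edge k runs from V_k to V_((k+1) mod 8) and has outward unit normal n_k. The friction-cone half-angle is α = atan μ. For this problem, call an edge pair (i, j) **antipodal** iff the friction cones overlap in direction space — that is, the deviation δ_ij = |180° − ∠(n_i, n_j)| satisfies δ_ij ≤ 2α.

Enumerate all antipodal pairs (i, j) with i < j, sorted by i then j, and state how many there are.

count = 5; pairs: (0,4), (1,5), (2,5), (3,6), (4,7)

α = atan 0.25 = 14.04°;  2α = 28.07°
n_0 = (-0.3836, -0.9235)
n_1 = (+0.3231, -0.9463)
n_2 = (+0.6796, -0.7336)
n_3 = (+0.9369, -0.3496)
n_4 = (+0.6505, +0.7595)
n_5 = (-0.5965, +0.8026)
n_6 = (-0.9496, +0.3136)
n_7 = (-0.9162, -0.4008)
  (0,1): δ = 138.59°  ·
  (0,2): δ = 114.63°  ·
  (0,3): δ = 87.91°  ·
  (0,4): δ = 18.02°  ✓
  (0,5): δ = 59.18°  ·
  (0,6): δ = 94.28°  ·
  (0,7): δ = 136.19°  ·
  (1,2): δ = 156.04°  ·
  (1,3): δ = 129.32°  ·
  (1,4): δ = 59.44°  ·
  (1,5): δ = 17.77°  ✓
  (1,6): δ = 52.87°  ·
  (1,7): δ = 94.78°  ·
  (2,3): δ = 153.27°  ·
  (2,4): δ = 83.39°  ·
  (2,5): δ = 6.19°  ✓
  (2,6): δ = 28.92°  ·
  (2,7): δ = 70.82°  ·
  (3,4): δ = 110.12°  ·
  (3,5): δ = 32.92°  ·
  (3,6): δ = 2.19°  ✓
  (3,7): δ = 44.09°  ·
  (4,5): δ = 102.80°  ·
  (4,6): δ = 67.69°  ·
  (4,7): δ = 25.79°  ✓
  (5,6): δ = 144.90°  ·
  (5,7): δ = 102.99°  ·
  (6,7): δ = 138.10°  ·
antipodal pairs: 5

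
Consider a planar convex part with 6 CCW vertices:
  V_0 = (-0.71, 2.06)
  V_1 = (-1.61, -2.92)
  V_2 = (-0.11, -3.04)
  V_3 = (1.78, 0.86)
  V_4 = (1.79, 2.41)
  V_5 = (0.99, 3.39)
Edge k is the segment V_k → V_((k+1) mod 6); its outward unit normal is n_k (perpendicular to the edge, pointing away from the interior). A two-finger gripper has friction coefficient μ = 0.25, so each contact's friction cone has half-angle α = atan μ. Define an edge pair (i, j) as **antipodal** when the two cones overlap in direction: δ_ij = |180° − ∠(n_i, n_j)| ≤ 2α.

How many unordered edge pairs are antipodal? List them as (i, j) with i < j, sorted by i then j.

α = atan 0.25 = 14.04°;  2α = 28.07°
n_0 = (-0.9841, +0.1778)
n_1 = (-0.0797, -0.9968)
n_2 = (+0.8999, -0.4361)
n_3 = (+1.0000, -0.0065)
n_4 = (+0.7747, +0.6324)
n_5 = (-0.6162, +0.7876)
  (0,1): δ = 84.33°  ·
  (0,2): δ = 15.61°  ✓
  (0,3): δ = 9.87°  ✓
  (0,4): δ = 49.47°  ·
  (0,5): δ = 138.28°  ·
  (1,2): δ = 111.28°  ·
  (1,3): δ = 85.80°  ·
  (1,4): δ = 46.20°  ·
  (1,5): δ = 42.61°  ·
  (2,3): δ = 154.51°  ·
  (2,4): δ = 114.92°  ·
  (2,5): δ = 26.11°  ✓
  (3,4): δ = 140.40°  ·
  (3,5): δ = 51.59°  ·
  (4,5): δ = 91.19°  ·
antipodal pairs: 3

count = 3; pairs: (0,2), (0,3), (2,5)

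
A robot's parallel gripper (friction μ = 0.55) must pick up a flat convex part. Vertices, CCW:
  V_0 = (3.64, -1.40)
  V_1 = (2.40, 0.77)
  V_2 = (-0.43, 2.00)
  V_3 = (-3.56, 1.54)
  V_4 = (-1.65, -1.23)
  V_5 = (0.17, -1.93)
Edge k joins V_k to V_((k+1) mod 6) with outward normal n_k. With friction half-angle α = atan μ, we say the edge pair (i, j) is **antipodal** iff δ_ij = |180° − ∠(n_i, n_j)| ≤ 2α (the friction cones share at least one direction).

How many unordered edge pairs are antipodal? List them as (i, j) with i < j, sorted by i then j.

α = atan 0.55 = 28.81°;  2α = 57.62°
n_0 = (+0.8682, +0.4961)
n_1 = (+0.3986, +0.9171)
n_2 = (-0.1454, +0.9894)
n_3 = (-0.8233, -0.5677)
n_4 = (-0.3590, -0.9333)
n_5 = (+0.1510, -0.9885)
  (0,1): δ = 143.24°  ·
  (0,2): δ = 111.38°  ·
  (0,3): δ = 4.84°  ✓
  (0,4): δ = 39.22°  ✓
  (0,5): δ = 68.94°  ·
  (1,2): δ = 148.15°  ·
  (1,3): δ = 31.92°  ✓
  (1,4): δ = 2.45°  ✓
  (1,5): δ = 32.18°  ✓
  (2,3): δ = 63.77°  ·
  (2,4): δ = 29.40°  ✓
  (2,5): δ = 0.32°  ✓
  (3,4): δ = 145.62°  ·
  (3,5): δ = 115.90°  ·
  (4,5): δ = 150.28°  ·
antipodal pairs: 7

count = 7; pairs: (0,3), (0,4), (1,3), (1,4), (1,5), (2,4), (2,5)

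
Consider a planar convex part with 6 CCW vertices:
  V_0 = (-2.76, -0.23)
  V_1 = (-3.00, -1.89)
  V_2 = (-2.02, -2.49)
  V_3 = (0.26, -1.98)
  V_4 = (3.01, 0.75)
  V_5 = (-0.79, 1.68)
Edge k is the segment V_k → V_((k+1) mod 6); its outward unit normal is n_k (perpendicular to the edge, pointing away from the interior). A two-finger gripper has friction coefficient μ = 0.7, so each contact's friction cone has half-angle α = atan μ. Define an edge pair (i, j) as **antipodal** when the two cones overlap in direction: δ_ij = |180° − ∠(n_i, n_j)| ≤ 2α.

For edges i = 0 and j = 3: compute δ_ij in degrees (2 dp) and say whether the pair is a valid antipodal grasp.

δ = 36.98°, valid

α = atan 0.7 = 34.99°;  2α = 69.98°
edge 0: e_0 = (-0.24, -1.66);  n_0 = (-0.9897, +0.1431)
edge 3: e_3 = (+2.75, +2.73);  n_3 = (+0.7045, -0.7097)
∠(n_0, n_3) = 143.02°
δ = |180° − 143.02°| = 36.98°
36.98° ≤ 2α = 69.98°  →  valid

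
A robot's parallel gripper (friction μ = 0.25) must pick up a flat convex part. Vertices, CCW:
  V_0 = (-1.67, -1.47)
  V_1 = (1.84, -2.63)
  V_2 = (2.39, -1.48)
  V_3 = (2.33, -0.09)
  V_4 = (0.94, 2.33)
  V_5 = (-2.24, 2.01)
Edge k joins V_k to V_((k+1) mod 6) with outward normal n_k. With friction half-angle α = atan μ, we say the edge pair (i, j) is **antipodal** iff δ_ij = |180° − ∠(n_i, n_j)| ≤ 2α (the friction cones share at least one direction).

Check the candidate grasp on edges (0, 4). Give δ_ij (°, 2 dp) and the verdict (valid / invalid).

δ = 24.03°, valid

α = atan 0.25 = 14.04°;  2α = 28.07°
edge 0: e_0 = (+3.51, -1.16);  n_0 = (-0.3138, -0.9495)
edge 4: e_4 = (-3.18, -0.32);  n_4 = (-0.1001, +0.9950)
∠(n_0, n_4) = 155.97°
δ = |180° − 155.97°| = 24.03°
24.03° ≤ 2α = 28.07°  →  valid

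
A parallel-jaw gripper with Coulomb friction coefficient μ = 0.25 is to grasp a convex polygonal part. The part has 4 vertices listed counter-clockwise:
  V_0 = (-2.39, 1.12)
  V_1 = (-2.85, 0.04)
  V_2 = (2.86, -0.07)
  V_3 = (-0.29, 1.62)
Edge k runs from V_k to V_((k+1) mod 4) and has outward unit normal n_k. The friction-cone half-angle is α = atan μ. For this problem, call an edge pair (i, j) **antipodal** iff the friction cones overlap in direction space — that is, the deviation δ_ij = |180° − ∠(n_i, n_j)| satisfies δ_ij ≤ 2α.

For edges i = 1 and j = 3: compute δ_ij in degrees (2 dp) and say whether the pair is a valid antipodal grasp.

α = atan 0.25 = 14.04°;  2α = 28.07°
edge 1: e_1 = (+5.71, -0.11);  n_1 = (-0.0193, -0.9998)
edge 3: e_3 = (-2.10, -0.50);  n_3 = (-0.2316, +0.9728)
∠(n_1, n_3) = 165.50°
δ = |180° − 165.50°| = 14.50°
14.50° ≤ 2α = 28.07°  →  valid

δ = 14.50°, valid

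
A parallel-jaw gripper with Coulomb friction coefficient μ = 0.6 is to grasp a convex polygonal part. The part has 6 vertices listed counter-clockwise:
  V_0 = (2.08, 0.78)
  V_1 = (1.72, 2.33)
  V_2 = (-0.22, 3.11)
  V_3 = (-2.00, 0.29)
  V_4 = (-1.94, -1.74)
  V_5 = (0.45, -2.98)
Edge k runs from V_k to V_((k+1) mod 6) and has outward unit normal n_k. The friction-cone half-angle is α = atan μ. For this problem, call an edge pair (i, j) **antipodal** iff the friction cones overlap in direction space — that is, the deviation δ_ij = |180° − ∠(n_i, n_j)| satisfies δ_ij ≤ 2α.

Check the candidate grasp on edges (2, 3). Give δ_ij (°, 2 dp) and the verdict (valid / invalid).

δ = 146.05°, invalid

α = atan 0.6 = 30.96°;  2α = 61.93°
edge 2: e_2 = (-1.78, -2.82);  n_2 = (-0.8456, +0.5338)
edge 3: e_3 = (+0.06, -2.03);  n_3 = (-0.9996, -0.0295)
∠(n_2, n_3) = 33.95°
δ = |180° − 33.95°| = 146.05°
146.05° > 2α = 61.93°  →  invalid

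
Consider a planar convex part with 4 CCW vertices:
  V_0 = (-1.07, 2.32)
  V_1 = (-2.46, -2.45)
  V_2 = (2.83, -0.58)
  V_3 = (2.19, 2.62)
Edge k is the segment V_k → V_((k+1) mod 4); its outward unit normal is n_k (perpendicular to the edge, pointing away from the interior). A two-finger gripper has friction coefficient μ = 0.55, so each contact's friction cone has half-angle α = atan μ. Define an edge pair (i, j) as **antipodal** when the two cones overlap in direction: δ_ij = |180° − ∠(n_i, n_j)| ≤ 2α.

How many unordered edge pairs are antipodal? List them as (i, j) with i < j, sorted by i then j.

count = 3; pairs: (0,1), (0,2), (1,3)

α = atan 0.55 = 28.81°;  2α = 57.62°
n_0 = (-0.9601, +0.2798)
n_1 = (+0.3333, -0.9428)
n_2 = (+0.9806, +0.1961)
n_3 = (-0.0916, +0.9958)
  (0,1): δ = 54.29°  ✓
  (0,2): δ = 27.56°  ✓
  (0,3): δ = 111.50°  ·
  (1,2): δ = 98.16°  ·
  (1,3): δ = 14.21°  ✓
  (2,3): δ = 96.05°  ·
antipodal pairs: 3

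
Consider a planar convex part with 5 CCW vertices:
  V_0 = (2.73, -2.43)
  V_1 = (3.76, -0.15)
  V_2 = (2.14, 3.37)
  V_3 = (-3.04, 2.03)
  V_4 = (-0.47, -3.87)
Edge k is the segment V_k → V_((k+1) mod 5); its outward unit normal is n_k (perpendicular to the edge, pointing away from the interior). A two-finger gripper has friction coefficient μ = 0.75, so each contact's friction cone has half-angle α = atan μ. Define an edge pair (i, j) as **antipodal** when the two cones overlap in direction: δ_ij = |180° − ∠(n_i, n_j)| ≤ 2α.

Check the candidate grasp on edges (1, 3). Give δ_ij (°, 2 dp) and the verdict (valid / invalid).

δ = 1.18°, valid

α = atan 0.75 = 36.87°;  2α = 73.74°
edge 1: e_1 = (-1.62, +3.52);  n_1 = (+0.9084, +0.4181)
edge 3: e_3 = (+2.57, -5.90);  n_3 = (-0.9168, -0.3994)
∠(n_1, n_3) = 178.82°
δ = |180° − 178.82°| = 1.18°
1.18° ≤ 2α = 73.74°  →  valid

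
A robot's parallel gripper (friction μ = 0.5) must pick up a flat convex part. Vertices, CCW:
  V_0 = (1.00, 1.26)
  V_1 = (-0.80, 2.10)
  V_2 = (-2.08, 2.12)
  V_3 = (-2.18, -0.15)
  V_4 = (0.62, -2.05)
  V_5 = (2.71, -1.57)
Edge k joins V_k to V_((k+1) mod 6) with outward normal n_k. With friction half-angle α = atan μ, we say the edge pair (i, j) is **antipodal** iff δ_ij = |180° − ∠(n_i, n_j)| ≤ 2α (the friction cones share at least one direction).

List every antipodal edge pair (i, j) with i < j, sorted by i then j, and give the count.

count = 6; pairs: (0,3), (0,4), (1,3), (1,4), (2,5), (3,5)

α = atan 0.5 = 26.57°;  2α = 53.13°
n_0 = (+0.4229, +0.9062)
n_1 = (+0.0156, +0.9999)
n_2 = (-0.9990, +0.0440)
n_3 = (-0.5615, -0.8275)
n_4 = (+0.2238, -0.9746)
n_5 = (+0.8559, +0.5172)
  (0,1): δ = 155.88°  ·
  (0,2): δ = 67.51°  ·
  (0,3): δ = 9.14°  ✓
  (0,4): δ = 37.95°  ✓
  (0,5): δ = 146.16°  ·
  (1,2): δ = 91.63°  ·
  (1,3): δ = 33.26°  ✓
  (1,4): δ = 13.83°  ✓
  (1,5): δ = 122.04°  ·
  (2,3): δ = 121.64°  ·
  (2,4): δ = 74.54°  ·
  (2,5): δ = 33.66°  ✓
  (3,4): δ = 132.91°  ·
  (3,5): δ = 24.70°  ✓
  (4,5): δ = 71.79°  ·
antipodal pairs: 6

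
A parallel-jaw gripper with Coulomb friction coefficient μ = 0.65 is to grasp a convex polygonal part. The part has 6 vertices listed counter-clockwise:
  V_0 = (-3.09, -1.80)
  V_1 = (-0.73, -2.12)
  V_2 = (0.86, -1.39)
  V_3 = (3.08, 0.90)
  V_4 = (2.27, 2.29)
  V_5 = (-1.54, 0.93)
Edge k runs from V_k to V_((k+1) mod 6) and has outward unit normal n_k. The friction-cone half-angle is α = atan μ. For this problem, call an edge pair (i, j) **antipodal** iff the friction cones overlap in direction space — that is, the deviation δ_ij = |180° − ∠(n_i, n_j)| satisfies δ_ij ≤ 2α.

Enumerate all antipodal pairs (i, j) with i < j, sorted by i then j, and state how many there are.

α = atan 0.65 = 33.02°;  2α = 66.05°
n_0 = (-0.1344, -0.9909)
n_1 = (+0.4172, -0.9088)
n_2 = (+0.7180, -0.6960)
n_3 = (+0.8640, +0.5035)
n_4 = (-0.3362, +0.9418)
n_5 = (-0.8696, +0.4937)
  (0,1): δ = 147.62°  ·
  (0,2): δ = 126.39°  ·
  (0,3): δ = 52.05°  ✓
  (0,4): δ = 27.37°  ✓
  (0,5): δ = 68.14°  ·
  (1,2): δ = 158.77°  ·
  (1,3): δ = 84.43°  ·
  (1,4): δ = 5.02°  ✓
  (1,5): δ = 35.75°  ✓
  (2,3): δ = 105.66°  ·
  (2,4): δ = 26.24°  ✓
  (2,5): δ = 14.52°  ✓
  (3,4): δ = 100.59°  ·
  (3,5): δ = 59.82°  ✓
  (4,5): δ = 139.23°  ·
antipodal pairs: 7

count = 7; pairs: (0,3), (0,4), (1,4), (1,5), (2,4), (2,5), (3,5)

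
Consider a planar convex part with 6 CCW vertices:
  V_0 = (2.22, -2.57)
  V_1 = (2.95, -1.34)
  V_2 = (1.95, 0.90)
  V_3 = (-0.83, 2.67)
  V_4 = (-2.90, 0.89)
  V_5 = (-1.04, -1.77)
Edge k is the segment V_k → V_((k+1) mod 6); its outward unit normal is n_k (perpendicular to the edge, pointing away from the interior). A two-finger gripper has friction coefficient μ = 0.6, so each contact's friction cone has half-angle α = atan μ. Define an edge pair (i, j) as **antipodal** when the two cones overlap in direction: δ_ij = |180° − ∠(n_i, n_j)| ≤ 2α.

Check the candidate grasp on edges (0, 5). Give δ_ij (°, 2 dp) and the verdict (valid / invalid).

δ = 106.90°, invalid

α = atan 0.6 = 30.96°;  2α = 61.93°
edge 0: e_0 = (+0.73, +1.23);  n_0 = (+0.8600, -0.5104)
edge 5: e_5 = (+3.26, -0.80);  n_5 = (-0.2383, -0.9712)
∠(n_0, n_5) = 73.10°
δ = |180° − 73.10°| = 106.90°
106.90° > 2α = 61.93°  →  invalid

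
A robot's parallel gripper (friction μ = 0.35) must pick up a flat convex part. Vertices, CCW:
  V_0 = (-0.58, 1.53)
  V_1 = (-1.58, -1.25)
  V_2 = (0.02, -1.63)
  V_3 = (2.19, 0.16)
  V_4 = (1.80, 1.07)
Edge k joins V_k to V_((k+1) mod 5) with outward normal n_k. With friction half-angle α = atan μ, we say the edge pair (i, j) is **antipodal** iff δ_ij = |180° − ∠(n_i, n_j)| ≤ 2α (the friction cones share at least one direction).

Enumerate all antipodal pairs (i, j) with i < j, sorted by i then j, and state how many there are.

count = 2; pairs: (0,2), (1,4)

α = atan 0.35 = 19.29°;  2α = 38.58°
n_0 = (-0.9410, +0.3385)
n_1 = (-0.2311, -0.9729)
n_2 = (+0.6363, -0.7714)
n_3 = (+0.9191, +0.3939)
n_4 = (+0.1898, +0.9818)
  (0,1): δ = 83.58°  ·
  (0,2): δ = 30.70°  ✓
  (0,3): δ = 42.98°  ·
  (0,4): δ = 98.85°  ·
  (1,2): δ = 127.12°  ·
  (1,3): δ = 53.44°  ·
  (1,4): δ = 2.42°  ✓
  (2,3): δ = 106.32°  ·
  (2,4): δ = 50.46°  ·
  (3,4): δ = 124.14°  ·
antipodal pairs: 2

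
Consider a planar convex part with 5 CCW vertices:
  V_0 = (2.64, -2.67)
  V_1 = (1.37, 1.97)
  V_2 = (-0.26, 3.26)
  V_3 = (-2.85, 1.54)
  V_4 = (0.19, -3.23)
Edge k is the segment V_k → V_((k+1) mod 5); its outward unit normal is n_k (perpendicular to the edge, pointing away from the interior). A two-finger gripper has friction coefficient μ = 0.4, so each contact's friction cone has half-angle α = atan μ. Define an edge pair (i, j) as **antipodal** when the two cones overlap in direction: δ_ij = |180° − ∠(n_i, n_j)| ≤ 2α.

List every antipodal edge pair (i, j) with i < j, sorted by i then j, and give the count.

α = atan 0.4 = 21.80°;  2α = 43.60°
n_0 = (+0.9645, +0.2640)
n_1 = (+0.6206, +0.7841)
n_2 = (-0.5532, +0.8330)
n_3 = (-0.8433, -0.5374)
n_4 = (+0.2228, -0.9749)
  (0,1): δ = 143.67°  ·
  (0,2): δ = 71.72°  ·
  (0,3): δ = 17.20°  ✓
  (0,4): δ = 87.57°  ·
  (1,2): δ = 108.05°  ·
  (1,3): δ = 19.13°  ✓
  (1,4): δ = 51.23°  ·
  (2,3): δ = 91.08°  ·
  (2,4): δ = 20.71°  ✓
  (3,4): δ = 109.64°  ·
antipodal pairs: 3

count = 3; pairs: (0,3), (1,3), (2,4)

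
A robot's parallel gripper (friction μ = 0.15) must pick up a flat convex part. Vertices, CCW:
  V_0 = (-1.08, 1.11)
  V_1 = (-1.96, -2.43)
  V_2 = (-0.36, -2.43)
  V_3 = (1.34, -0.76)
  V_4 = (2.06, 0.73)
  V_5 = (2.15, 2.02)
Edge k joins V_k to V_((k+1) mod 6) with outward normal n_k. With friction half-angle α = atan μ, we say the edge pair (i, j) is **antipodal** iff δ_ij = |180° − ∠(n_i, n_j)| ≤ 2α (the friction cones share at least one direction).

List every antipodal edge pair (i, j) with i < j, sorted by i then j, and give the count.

count = 3; pairs: (0,3), (0,4), (1,5)

α = atan 0.15 = 8.53°;  2α = 17.06°
n_0 = (-0.9705, +0.2412)
n_1 = (+0.0000, -1.0000)
n_2 = (+0.7008, -0.7134)
n_3 = (+0.9004, -0.4351)
n_4 = (+0.9976, -0.0696)
n_5 = (-0.2712, +0.9625)
  (0,1): δ = 76.04°  ·
  (0,2): δ = 31.55°  ·
  (0,3): δ = 11.83°  ✓
  (0,4): δ = 9.97°  ✓
  (0,5): δ = 119.69°  ·
  (1,2): δ = 135.51°  ·
  (1,3): δ = 115.79°  ·
  (1,4): δ = 93.99°  ·
  (1,5): δ = 15.73°  ✓
  (2,3): δ = 160.28°  ·
  (2,4): δ = 138.48°  ·
  (2,5): δ = 28.76°  ·
  (3,4): δ = 158.20°  ·
  (3,5): δ = 48.47°  ·
  (4,5): δ = 70.27°  ·
antipodal pairs: 3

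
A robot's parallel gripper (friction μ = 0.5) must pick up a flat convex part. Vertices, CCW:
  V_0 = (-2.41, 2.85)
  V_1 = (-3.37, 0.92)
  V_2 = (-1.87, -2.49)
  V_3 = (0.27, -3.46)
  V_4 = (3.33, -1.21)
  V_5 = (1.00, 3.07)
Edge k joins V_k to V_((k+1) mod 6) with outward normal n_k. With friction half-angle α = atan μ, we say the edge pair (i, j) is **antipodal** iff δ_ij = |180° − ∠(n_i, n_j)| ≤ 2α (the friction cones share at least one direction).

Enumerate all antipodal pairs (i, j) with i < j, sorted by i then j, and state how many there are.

count = 5; pairs: (0,3), (1,4), (2,4), (2,5), (3,5)

α = atan 0.5 = 26.57°;  2α = 53.13°
n_0 = (-0.8954, +0.4454)
n_1 = (-0.9154, -0.4026)
n_2 = (-0.4128, -0.9108)
n_3 = (+0.5924, -0.8057)
n_4 = (+0.8783, +0.4781)
n_5 = (-0.0644, +0.9979)
  (0,1): δ = 129.81°  ·
  (0,2): δ = 87.94°  ·
  (0,3): δ = 27.23°  ✓
  (0,4): δ = 55.01°  ·
  (0,5): δ = 120.14°  ·
  (1,2): δ = 138.13°  ·
  (1,3): δ = 77.42°  ·
  (1,4): δ = 4.82°  ✓
  (1,5): δ = 69.95°  ·
  (2,3): δ = 119.29°  ·
  (2,4): δ = 37.05°  ✓
  (2,5): δ = 28.07°  ✓
  (3,4): δ = 97.76°  ·
  (3,5): δ = 32.64°  ✓
  (4,5): δ = 114.87°  ·
antipodal pairs: 5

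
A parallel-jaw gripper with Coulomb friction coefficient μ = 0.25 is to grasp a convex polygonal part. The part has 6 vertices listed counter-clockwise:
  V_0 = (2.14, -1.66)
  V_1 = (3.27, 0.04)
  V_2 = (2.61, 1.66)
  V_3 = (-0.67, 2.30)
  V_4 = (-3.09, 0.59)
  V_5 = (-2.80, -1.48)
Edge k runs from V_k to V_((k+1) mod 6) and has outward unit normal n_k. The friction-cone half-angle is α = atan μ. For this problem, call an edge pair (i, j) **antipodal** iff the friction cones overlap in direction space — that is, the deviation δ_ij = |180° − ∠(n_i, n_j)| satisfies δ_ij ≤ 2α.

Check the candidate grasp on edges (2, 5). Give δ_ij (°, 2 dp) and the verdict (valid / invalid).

α = atan 0.25 = 14.04°;  2α = 28.07°
edge 2: e_2 = (-3.28, +0.64);  n_2 = (+0.1915, +0.9815)
edge 5: e_5 = (+4.94, -0.18);  n_5 = (-0.0364, -0.9993)
∠(n_2, n_5) = 171.05°
δ = |180° − 171.05°| = 8.95°
8.95° ≤ 2α = 28.07°  →  valid

δ = 8.95°, valid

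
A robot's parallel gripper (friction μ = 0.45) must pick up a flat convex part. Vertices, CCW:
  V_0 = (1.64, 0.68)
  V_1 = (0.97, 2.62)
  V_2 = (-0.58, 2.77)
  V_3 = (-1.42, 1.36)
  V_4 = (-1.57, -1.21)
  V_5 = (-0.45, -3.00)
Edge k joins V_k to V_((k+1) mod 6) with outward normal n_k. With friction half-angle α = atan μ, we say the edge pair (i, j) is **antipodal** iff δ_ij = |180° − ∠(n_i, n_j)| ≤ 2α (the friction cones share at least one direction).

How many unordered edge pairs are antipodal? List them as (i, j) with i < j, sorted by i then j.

α = atan 0.45 = 24.23°;  2α = 48.46°
n_0 = (+0.9452, +0.3264)
n_1 = (+0.0963, +0.9954)
n_2 = (-0.8591, +0.5118)
n_3 = (-0.9983, +0.0583)
n_4 = (-0.8477, -0.5304)
n_5 = (+0.8695, -0.4938)
  (0,1): δ = 114.58°  ·
  (0,2): δ = 49.84°  ·
  (0,3): δ = 22.39°  ✓
  (0,4): δ = 12.98°  ✓
  (0,5): δ = 131.35°  ·
  (1,2): δ = 115.26°  ·
  (1,3): δ = 87.81°  ·
  (1,4): δ = 52.44°  ·
  (1,5): δ = 65.93°  ·
  (2,3): δ = 152.56°  ·
  (2,4): δ = 117.18°  ·
  (2,5): δ = 1.19°  ✓
  (3,4): δ = 144.63°  ·
  (3,5): δ = 26.25°  ✓
  (4,5): δ = 61.63°  ·
antipodal pairs: 4

count = 4; pairs: (0,3), (0,4), (2,5), (3,5)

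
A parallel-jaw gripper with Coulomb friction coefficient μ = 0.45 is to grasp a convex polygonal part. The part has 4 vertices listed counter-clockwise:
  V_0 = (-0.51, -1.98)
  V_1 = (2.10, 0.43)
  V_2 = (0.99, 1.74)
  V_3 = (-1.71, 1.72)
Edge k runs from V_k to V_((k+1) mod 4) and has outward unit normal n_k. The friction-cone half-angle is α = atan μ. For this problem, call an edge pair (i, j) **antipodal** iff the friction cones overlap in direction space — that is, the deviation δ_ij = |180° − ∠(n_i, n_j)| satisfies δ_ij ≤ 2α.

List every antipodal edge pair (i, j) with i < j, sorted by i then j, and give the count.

count = 2; pairs: (0,2), (1,3)

α = atan 0.45 = 24.23°;  2α = 48.46°
n_0 = (+0.6784, -0.7347)
n_1 = (+0.7629, +0.6465)
n_2 = (-0.0074, +1.0000)
n_3 = (-0.9512, -0.3085)
  (0,1): δ = 92.44°  ·
  (0,2): δ = 42.29°  ✓
  (0,3): δ = 65.25°  ·
  (1,2): δ = 129.85°  ·
  (1,3): δ = 22.31°  ✓
  (2,3): δ = 72.46°  ·
antipodal pairs: 2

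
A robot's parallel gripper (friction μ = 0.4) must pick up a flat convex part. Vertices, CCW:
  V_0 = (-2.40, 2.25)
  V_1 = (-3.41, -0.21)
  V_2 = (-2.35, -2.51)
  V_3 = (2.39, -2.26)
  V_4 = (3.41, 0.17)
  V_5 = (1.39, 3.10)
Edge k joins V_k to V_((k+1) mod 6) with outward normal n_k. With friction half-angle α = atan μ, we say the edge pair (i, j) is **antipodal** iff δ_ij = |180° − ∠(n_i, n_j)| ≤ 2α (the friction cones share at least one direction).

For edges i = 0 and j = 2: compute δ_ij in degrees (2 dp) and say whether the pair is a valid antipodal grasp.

δ = 64.66°, invalid

α = atan 0.4 = 21.80°;  2α = 43.60°
edge 0: e_0 = (-1.01, -2.46);  n_0 = (-0.9251, +0.3798)
edge 2: e_2 = (+4.74, +0.25);  n_2 = (+0.0527, -0.9986)
∠(n_0, n_2) = 115.34°
δ = |180° − 115.34°| = 64.66°
64.66° > 2α = 43.60°  →  invalid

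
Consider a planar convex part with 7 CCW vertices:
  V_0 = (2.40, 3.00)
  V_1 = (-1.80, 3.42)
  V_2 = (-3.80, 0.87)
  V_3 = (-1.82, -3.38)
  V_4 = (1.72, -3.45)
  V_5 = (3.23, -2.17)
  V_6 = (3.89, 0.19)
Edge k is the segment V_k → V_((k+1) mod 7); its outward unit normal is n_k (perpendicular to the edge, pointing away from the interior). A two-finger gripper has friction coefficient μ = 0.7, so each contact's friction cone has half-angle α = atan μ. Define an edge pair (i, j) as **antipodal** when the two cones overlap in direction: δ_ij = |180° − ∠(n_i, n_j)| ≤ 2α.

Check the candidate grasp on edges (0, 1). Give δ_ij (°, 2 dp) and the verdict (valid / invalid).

δ = 122.40°, invalid

α = atan 0.7 = 34.99°;  2α = 69.98°
edge 0: e_0 = (-4.20, +0.42);  n_0 = (+0.0995, +0.9950)
edge 1: e_1 = (-2.00, -2.55);  n_1 = (-0.7869, +0.6171)
∠(n_0, n_1) = 57.60°
δ = |180° − 57.60°| = 122.40°
122.40° > 2α = 69.98°  →  invalid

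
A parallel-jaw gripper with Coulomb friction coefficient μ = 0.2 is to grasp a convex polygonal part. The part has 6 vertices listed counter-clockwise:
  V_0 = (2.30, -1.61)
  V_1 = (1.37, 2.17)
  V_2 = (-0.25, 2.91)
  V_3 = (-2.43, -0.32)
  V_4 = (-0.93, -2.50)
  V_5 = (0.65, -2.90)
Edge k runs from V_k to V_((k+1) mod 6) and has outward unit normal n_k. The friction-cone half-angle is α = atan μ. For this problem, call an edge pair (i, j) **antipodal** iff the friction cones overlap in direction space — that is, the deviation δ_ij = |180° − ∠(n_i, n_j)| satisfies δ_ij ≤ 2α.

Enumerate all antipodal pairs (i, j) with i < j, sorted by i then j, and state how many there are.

count = 3; pairs: (0,3), (1,4), (2,5)

α = atan 0.2 = 11.31°;  2α = 22.62°
n_0 = (+0.9710, +0.2389)
n_1 = (+0.4155, +0.9096)
n_2 = (-0.8289, +0.5594)
n_3 = (-0.8238, -0.5668)
n_4 = (-0.2454, -0.9694)
n_5 = (+0.6159, -0.7878)
  (0,1): δ = 128.37°  ·
  (0,2): δ = 47.84°  ·
  (0,3): δ = 20.71°  ✓
  (0,4): δ = 61.97°  ·
  (0,5): δ = 114.20°  ·
  (1,2): δ = 99.47°  ·
  (1,3): δ = 30.92°  ·
  (1,4): δ = 10.34°  ✓
  (1,5): δ = 62.57°  ·
  (2,3): δ = 111.45°  ·
  (2,4): δ = 70.19°  ·
  (2,5): δ = 17.96°  ✓
  (3,4): δ = 138.74°  ·
  (3,5): δ = 86.51°  ·
  (4,5): δ = 127.77°  ·
antipodal pairs: 3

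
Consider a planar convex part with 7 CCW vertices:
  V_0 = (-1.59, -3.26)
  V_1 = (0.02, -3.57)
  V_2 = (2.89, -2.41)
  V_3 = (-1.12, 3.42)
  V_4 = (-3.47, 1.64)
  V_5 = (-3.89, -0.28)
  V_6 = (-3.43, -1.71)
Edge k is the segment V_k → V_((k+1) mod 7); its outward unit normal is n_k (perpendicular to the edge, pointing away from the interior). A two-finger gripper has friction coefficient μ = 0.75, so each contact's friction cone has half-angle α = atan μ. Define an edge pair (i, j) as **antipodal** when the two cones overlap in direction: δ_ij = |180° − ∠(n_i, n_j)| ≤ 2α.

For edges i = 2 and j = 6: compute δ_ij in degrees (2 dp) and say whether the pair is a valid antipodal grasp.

δ = 15.37°, valid

α = atan 0.75 = 36.87°;  2α = 73.74°
edge 2: e_2 = (-4.01, +5.83);  n_2 = (+0.8239, +0.5667)
edge 6: e_6 = (+1.84, -1.55);  n_6 = (-0.6443, -0.7648)
∠(n_2, n_6) = 164.63°
δ = |180° − 164.63°| = 15.37°
15.37° ≤ 2α = 73.74°  →  valid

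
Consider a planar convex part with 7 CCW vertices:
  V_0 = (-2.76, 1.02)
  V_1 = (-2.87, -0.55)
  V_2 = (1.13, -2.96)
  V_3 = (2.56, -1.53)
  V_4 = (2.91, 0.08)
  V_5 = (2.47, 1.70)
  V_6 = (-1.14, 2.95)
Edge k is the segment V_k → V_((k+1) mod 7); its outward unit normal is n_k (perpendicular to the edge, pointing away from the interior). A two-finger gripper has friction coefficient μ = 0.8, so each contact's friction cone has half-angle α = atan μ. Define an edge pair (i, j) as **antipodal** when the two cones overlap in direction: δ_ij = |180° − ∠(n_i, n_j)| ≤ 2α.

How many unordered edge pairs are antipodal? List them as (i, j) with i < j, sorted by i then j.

count = 11; pairs: (0,2), (0,3), (0,4), (0,5), (1,3), (1,4), (1,5), (2,5), (2,6), (3,6), (4,6)

α = atan 0.8 = 38.66°;  2α = 77.32°
n_0 = (-0.9976, +0.0699)
n_1 = (-0.5161, -0.8565)
n_2 = (+0.7071, -0.7071)
n_3 = (+0.9772, -0.2124)
n_4 = (+0.9650, +0.2621)
n_5 = (+0.3272, +0.9450)
n_6 = (-0.7659, +0.6429)
  (0,1): δ = 117.06°  ·
  (0,2): δ = 40.99°  ✓
  (0,3): δ = 8.26°  ✓
  (0,4): δ = 19.20°  ✓
  (0,5): δ = 74.91°  ✓
  (0,6): δ = 144.00°  ·
  (1,2): δ = 103.93°  ·
  (1,3): δ = 71.20°  ✓
  (1,4): δ = 43.74°  ✓
  (1,5): δ = 11.97°  ✓
  (1,6): δ = 81.06°  ·
  (2,3): δ = 147.26°  ·
  (2,4): δ = 119.80°  ·
  (2,5): δ = 64.10°  ✓
  (2,6): δ = 4.99°  ✓
  (3,4): δ = 152.54°  ·
  (3,5): δ = 96.83°  ·
  (3,6): δ = 27.74°  ✓
  (4,5): δ = 124.29°  ·
  (4,6): δ = 55.20°  ✓
  (5,6): δ = 110.91°  ·
antipodal pairs: 11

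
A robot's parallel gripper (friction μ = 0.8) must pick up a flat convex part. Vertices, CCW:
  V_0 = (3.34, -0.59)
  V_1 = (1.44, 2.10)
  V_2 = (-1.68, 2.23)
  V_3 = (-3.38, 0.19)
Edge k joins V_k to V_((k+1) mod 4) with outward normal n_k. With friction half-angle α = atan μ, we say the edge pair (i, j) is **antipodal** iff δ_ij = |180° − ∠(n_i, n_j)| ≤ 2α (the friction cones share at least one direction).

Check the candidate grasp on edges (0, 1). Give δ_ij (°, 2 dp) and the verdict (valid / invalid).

α = atan 0.8 = 38.66°;  2α = 77.32°
edge 0: e_0 = (-1.90, +2.69);  n_0 = (+0.8168, +0.5769)
edge 1: e_1 = (-3.12, +0.13);  n_1 = (+0.0416, +0.9991)
∠(n_0, n_1) = 52.38°
δ = |180° − 52.38°| = 127.62°
127.62° > 2α = 77.32°  →  invalid

δ = 127.62°, invalid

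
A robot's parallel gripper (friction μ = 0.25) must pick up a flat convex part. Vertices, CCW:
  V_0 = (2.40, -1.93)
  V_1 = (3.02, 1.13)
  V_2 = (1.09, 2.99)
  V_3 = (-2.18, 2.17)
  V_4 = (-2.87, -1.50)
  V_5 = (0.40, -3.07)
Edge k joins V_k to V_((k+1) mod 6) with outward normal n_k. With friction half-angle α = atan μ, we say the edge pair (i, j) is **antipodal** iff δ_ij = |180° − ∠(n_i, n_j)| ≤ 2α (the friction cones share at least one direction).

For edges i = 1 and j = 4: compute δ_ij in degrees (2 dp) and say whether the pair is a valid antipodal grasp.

δ = 18.30°, valid

α = atan 0.25 = 14.04°;  2α = 28.07°
edge 1: e_1 = (-1.93, +1.86);  n_1 = (+0.6939, +0.7200)
edge 4: e_4 = (+3.27, -1.57);  n_4 = (-0.4328, -0.9015)
∠(n_1, n_4) = 161.70°
δ = |180° − 161.70°| = 18.30°
18.30° ≤ 2α = 28.07°  →  valid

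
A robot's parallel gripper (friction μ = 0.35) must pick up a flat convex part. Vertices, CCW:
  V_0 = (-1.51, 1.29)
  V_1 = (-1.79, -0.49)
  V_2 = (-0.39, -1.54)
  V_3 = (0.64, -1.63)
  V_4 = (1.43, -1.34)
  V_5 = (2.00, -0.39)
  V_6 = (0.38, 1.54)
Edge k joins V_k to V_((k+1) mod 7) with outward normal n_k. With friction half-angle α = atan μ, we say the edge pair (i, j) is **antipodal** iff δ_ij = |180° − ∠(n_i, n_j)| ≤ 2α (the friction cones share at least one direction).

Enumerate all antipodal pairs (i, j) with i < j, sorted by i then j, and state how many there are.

α = atan 0.35 = 19.29°;  2α = 38.58°
n_0 = (-0.9879, +0.1554)
n_1 = (-0.6000, -0.8000)
n_2 = (-0.0870, -0.9962)
n_3 = (+0.3446, -0.9387)
n_4 = (+0.8575, -0.5145)
n_5 = (+0.7659, +0.6429)
n_6 = (-0.1311, +0.9914)
  (0,1): δ = 117.93°  ·
  (0,2): δ = 86.05°  ·
  (0,3): δ = 60.90°  ·
  (0,4): δ = 22.02°  ✓
  (0,5): δ = 48.95°  ·
  (0,6): δ = 106.47°  ·
  (1,2): δ = 148.12°  ·
  (1,3): δ = 122.97°  ·
  (1,4): δ = 84.09°  ·
  (1,5): δ = 13.12°  ✓
  (1,6): δ = 44.40°  ·
  (2,3): δ = 154.85°  ·
  (2,4): δ = 115.97°  ·
  (2,5): δ = 45.00°  ·
  (2,6): δ = 12.53°  ✓
  (3,4): δ = 141.12°  ·
  (3,5): δ = 70.15°  ·
  (3,6): δ = 12.62°  ✓
  (4,5): δ = 109.03°  ·
  (4,6): δ = 51.50°  ·
  (5,6): δ = 122.47°  ·
antipodal pairs: 4

count = 4; pairs: (0,4), (1,5), (2,6), (3,6)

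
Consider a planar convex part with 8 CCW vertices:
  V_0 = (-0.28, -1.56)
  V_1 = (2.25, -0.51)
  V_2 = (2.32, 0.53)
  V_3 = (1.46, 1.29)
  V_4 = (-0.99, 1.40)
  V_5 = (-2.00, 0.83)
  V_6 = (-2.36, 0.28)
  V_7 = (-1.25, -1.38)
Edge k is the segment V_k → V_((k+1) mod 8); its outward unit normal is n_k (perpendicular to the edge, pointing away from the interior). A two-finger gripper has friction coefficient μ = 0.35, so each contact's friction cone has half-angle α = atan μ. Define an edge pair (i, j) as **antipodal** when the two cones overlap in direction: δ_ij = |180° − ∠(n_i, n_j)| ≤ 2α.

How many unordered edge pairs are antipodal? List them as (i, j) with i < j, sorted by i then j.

α = atan 0.35 = 19.29°;  2α = 38.58°
n_0 = (+0.3833, -0.9236)
n_1 = (+0.9977, -0.0672)
n_2 = (+0.6622, +0.7493)
n_3 = (+0.0449, +0.9990)
n_4 = (-0.4915, +0.8709)
n_5 = (-0.8367, +0.5477)
n_6 = (-0.8313, -0.5559)
n_7 = (-0.1825, -0.9832)
  (0,1): δ = 116.39°  ·
  (0,2): δ = 64.01°  ·
  (0,3): δ = 25.11°  ✓
  (0,4): δ = 6.90°  ✓
  (0,5): δ = 34.25°  ✓
  (0,6): δ = 101.23°  ·
  (0,7): δ = 146.95°  ·
  (1,2): δ = 127.62°  ·
  (1,3): δ = 88.72°  ·
  (1,4): δ = 56.71°  ·
  (1,5): δ = 29.36°  ✓
  (1,6): δ = 37.62°  ✓
  (1,7): δ = 83.34°  ·
  (2,3): δ = 141.10°  ·
  (2,4): δ = 109.09°  ·
  (2,5): δ = 81.74°  ·
  (2,6): δ = 14.76°  ✓
  (2,7): δ = 30.96°  ✓
  (3,4): δ = 147.99°  ·
  (3,5): δ = 120.64°  ·
  (3,6): δ = 53.66°  ·
  (3,7): δ = 7.94°  ✓
  (4,5): δ = 152.65°  ·
  (4,6): δ = 85.67°  ·
  (4,7): δ = 39.95°  ·
  (5,6): δ = 113.02°  ·
  (5,7): δ = 67.31°  ·
  (6,7): δ = 134.28°  ·
antipodal pairs: 8

count = 8; pairs: (0,3), (0,4), (0,5), (1,5), (1,6), (2,6), (2,7), (3,7)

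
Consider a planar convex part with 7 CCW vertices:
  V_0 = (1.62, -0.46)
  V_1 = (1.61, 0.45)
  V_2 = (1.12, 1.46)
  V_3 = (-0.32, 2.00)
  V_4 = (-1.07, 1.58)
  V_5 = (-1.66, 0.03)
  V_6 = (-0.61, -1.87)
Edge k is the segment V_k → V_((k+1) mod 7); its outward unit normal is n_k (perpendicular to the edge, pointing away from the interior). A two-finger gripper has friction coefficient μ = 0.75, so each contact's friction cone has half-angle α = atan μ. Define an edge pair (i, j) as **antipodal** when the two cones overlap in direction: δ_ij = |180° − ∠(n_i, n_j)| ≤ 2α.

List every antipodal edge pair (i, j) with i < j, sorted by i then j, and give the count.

count = 9; pairs: (0,3), (0,4), (0,5), (1,4), (1,5), (2,5), (2,6), (3,6), (4,6)

α = atan 0.75 = 36.87°;  2α = 73.74°
n_0 = (+0.9999, +0.0110)
n_1 = (+0.8997, +0.4365)
n_2 = (+0.3511, +0.9363)
n_3 = (-0.4886, +0.8725)
n_4 = (-0.9346, +0.3557)
n_5 = (-0.8752, -0.4837)
n_6 = (+0.5344, -0.8452)
  (0,1): δ = 154.75°  ·
  (0,2): δ = 111.19°  ·
  (0,3): δ = 61.38°  ✓
  (0,4): δ = 21.47°  ✓
  (0,5): δ = 28.30°  ✓
  (0,6): δ = 121.68°  ·
  (1,2): δ = 136.44°  ·
  (1,3): δ = 86.63°  ·
  (1,4): δ = 46.72°  ✓
  (1,5): δ = 3.05°  ✓
  (1,6): δ = 96.42°  ·
  (2,3): δ = 130.20°  ·
  (2,4): δ = 90.28°  ·
  (2,5): δ = 40.52°  ✓
  (2,6): δ = 52.86°  ✓
  (3,4): δ = 140.09°  ·
  (3,5): δ = 90.32°  ·
  (3,6): δ = 3.06°  ✓
  (4,5): δ = 130.23°  ·
  (4,6): δ = 36.86°  ✓
  (5,6): δ = 86.62°  ·
antipodal pairs: 9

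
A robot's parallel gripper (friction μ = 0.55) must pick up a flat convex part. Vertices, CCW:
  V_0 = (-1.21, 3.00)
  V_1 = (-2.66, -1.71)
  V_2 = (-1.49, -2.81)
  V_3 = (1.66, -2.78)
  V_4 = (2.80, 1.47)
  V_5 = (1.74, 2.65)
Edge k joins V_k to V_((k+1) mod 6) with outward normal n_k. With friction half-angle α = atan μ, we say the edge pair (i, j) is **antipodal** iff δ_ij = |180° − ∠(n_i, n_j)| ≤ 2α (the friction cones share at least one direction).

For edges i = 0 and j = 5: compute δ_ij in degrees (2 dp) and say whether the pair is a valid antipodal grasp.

α = atan 0.55 = 28.81°;  2α = 57.62°
edge 0: e_0 = (-1.45, -4.71);  n_0 = (-0.9557, +0.2942)
edge 5: e_5 = (-2.95, +0.35);  n_5 = (+0.1178, +0.9930)
∠(n_0, n_5) = 79.65°
δ = |180° − 79.65°| = 100.35°
100.35° > 2α = 57.62°  →  invalid

δ = 100.35°, invalid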